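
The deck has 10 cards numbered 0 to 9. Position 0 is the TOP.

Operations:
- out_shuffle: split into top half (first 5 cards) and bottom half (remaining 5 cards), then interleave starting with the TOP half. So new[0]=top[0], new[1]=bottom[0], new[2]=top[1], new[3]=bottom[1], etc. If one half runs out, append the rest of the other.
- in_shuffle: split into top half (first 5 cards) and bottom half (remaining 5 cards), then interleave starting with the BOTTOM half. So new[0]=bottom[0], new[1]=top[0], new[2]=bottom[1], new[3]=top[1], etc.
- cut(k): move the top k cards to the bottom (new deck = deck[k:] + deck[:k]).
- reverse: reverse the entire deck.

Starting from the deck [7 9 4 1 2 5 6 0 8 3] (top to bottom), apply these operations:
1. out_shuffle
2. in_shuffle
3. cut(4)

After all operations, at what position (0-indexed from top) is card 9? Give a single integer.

After op 1 (out_shuffle): [7 5 9 6 4 0 1 8 2 3]
After op 2 (in_shuffle): [0 7 1 5 8 9 2 6 3 4]
After op 3 (cut(4)): [8 9 2 6 3 4 0 7 1 5]
Card 9 is at position 1.

Answer: 1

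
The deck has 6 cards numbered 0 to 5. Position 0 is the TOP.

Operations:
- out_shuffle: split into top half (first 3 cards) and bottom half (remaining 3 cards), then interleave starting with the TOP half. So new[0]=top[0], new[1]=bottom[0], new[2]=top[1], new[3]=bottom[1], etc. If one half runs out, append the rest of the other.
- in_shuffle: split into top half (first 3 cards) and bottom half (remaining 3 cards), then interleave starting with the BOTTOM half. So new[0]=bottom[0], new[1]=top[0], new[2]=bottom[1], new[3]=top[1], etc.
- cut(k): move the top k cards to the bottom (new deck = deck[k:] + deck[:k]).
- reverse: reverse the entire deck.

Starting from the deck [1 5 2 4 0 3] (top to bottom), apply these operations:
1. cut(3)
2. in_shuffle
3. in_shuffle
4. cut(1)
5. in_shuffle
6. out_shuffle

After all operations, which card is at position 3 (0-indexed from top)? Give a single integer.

Answer: 0

Derivation:
After op 1 (cut(3)): [4 0 3 1 5 2]
After op 2 (in_shuffle): [1 4 5 0 2 3]
After op 3 (in_shuffle): [0 1 2 4 3 5]
After op 4 (cut(1)): [1 2 4 3 5 0]
After op 5 (in_shuffle): [3 1 5 2 0 4]
After op 6 (out_shuffle): [3 2 1 0 5 4]
Position 3: card 0.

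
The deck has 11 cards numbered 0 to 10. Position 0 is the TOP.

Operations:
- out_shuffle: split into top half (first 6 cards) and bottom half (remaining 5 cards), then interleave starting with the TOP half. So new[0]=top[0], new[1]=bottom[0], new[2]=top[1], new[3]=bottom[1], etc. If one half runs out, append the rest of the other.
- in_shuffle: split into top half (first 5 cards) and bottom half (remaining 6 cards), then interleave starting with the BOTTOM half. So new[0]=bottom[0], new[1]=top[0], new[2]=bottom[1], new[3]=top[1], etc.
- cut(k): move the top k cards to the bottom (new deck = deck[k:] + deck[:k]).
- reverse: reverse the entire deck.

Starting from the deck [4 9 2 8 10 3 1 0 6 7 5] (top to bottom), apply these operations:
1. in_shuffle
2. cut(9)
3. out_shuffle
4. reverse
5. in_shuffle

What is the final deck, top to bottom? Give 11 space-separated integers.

After op 1 (in_shuffle): [3 4 1 9 0 2 6 8 7 10 5]
After op 2 (cut(9)): [10 5 3 4 1 9 0 2 6 8 7]
After op 3 (out_shuffle): [10 0 5 2 3 6 4 8 1 7 9]
After op 4 (reverse): [9 7 1 8 4 6 3 2 5 0 10]
After op 5 (in_shuffle): [6 9 3 7 2 1 5 8 0 4 10]

Answer: 6 9 3 7 2 1 5 8 0 4 10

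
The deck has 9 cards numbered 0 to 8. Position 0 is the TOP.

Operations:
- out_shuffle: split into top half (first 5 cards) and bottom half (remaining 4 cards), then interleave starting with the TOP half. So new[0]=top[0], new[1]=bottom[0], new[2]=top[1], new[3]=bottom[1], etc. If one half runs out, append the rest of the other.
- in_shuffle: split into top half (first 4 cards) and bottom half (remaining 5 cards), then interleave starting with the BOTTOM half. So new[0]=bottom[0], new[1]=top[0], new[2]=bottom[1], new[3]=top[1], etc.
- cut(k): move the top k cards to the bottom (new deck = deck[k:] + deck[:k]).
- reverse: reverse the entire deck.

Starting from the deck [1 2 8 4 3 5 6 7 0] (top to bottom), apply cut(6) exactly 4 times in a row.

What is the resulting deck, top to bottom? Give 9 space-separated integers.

After op 1 (cut(6)): [6 7 0 1 2 8 4 3 5]
After op 2 (cut(6)): [4 3 5 6 7 0 1 2 8]
After op 3 (cut(6)): [1 2 8 4 3 5 6 7 0]
After op 4 (cut(6)): [6 7 0 1 2 8 4 3 5]

Answer: 6 7 0 1 2 8 4 3 5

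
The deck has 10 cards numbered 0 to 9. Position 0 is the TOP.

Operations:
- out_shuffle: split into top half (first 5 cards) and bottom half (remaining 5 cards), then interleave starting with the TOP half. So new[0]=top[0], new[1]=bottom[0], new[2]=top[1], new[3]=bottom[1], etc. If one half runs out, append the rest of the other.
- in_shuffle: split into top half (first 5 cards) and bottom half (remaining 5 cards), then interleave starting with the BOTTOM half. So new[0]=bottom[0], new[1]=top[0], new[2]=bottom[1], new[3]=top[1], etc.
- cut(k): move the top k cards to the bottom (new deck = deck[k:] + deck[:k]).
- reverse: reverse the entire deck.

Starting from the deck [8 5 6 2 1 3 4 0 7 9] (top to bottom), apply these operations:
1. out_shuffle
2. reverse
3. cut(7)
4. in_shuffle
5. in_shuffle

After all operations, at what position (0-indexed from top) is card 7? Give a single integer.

Answer: 1

Derivation:
After op 1 (out_shuffle): [8 3 5 4 6 0 2 7 1 9]
After op 2 (reverse): [9 1 7 2 0 6 4 5 3 8]
After op 3 (cut(7)): [5 3 8 9 1 7 2 0 6 4]
After op 4 (in_shuffle): [7 5 2 3 0 8 6 9 4 1]
After op 5 (in_shuffle): [8 7 6 5 9 2 4 3 1 0]
Card 7 is at position 1.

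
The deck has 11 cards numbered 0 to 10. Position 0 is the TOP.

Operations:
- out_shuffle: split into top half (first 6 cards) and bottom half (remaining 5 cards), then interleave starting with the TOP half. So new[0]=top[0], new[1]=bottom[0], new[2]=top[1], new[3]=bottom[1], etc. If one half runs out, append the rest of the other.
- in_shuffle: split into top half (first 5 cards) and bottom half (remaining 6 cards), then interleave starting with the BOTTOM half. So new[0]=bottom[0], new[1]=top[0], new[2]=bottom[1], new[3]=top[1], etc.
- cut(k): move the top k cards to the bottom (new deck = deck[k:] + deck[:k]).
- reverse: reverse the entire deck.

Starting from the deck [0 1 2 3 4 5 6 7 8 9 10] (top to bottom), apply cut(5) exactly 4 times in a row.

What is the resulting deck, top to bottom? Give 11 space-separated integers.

Answer: 9 10 0 1 2 3 4 5 6 7 8

Derivation:
After op 1 (cut(5)): [5 6 7 8 9 10 0 1 2 3 4]
After op 2 (cut(5)): [10 0 1 2 3 4 5 6 7 8 9]
After op 3 (cut(5)): [4 5 6 7 8 9 10 0 1 2 3]
After op 4 (cut(5)): [9 10 0 1 2 3 4 5 6 7 8]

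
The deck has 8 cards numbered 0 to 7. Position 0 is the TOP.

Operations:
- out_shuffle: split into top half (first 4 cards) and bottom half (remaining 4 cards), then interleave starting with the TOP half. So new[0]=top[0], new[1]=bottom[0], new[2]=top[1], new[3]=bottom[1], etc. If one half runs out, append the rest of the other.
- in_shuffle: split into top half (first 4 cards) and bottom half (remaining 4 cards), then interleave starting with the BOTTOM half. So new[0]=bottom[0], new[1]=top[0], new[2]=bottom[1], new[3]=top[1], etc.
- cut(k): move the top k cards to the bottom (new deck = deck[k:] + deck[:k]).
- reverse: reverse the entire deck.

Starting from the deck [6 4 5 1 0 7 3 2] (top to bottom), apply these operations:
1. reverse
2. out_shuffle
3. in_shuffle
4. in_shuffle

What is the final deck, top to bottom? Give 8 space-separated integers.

Answer: 0 7 3 2 6 4 5 1

Derivation:
After op 1 (reverse): [2 3 7 0 1 5 4 6]
After op 2 (out_shuffle): [2 1 3 5 7 4 0 6]
After op 3 (in_shuffle): [7 2 4 1 0 3 6 5]
After op 4 (in_shuffle): [0 7 3 2 6 4 5 1]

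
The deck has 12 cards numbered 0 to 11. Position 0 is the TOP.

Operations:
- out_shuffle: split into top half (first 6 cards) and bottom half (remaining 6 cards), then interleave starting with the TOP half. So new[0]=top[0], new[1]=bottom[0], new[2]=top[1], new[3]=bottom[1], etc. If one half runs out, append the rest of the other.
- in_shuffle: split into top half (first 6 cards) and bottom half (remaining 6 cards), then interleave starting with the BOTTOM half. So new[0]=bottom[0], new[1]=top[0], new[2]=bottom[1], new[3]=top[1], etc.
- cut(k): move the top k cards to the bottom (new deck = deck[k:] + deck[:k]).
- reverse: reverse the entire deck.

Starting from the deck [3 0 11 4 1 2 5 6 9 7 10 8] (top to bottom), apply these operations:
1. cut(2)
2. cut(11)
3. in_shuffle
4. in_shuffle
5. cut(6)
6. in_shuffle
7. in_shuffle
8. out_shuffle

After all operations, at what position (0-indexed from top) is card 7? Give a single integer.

After op 1 (cut(2)): [11 4 1 2 5 6 9 7 10 8 3 0]
After op 2 (cut(11)): [0 11 4 1 2 5 6 9 7 10 8 3]
After op 3 (in_shuffle): [6 0 9 11 7 4 10 1 8 2 3 5]
After op 4 (in_shuffle): [10 6 1 0 8 9 2 11 3 7 5 4]
After op 5 (cut(6)): [2 11 3 7 5 4 10 6 1 0 8 9]
After op 6 (in_shuffle): [10 2 6 11 1 3 0 7 8 5 9 4]
After op 7 (in_shuffle): [0 10 7 2 8 6 5 11 9 1 4 3]
After op 8 (out_shuffle): [0 5 10 11 7 9 2 1 8 4 6 3]
Card 7 is at position 4.

Answer: 4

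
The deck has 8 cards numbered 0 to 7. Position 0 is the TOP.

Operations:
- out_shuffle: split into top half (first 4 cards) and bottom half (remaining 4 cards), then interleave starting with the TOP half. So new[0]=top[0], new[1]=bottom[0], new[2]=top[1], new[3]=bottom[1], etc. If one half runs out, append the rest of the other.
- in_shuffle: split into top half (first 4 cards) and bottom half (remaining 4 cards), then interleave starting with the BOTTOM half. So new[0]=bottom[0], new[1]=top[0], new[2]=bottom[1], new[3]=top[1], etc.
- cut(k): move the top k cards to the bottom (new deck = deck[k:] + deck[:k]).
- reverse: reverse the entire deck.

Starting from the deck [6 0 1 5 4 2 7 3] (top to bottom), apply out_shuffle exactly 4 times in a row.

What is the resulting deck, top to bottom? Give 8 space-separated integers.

After op 1 (out_shuffle): [6 4 0 2 1 7 5 3]
After op 2 (out_shuffle): [6 1 4 7 0 5 2 3]
After op 3 (out_shuffle): [6 0 1 5 4 2 7 3]
After op 4 (out_shuffle): [6 4 0 2 1 7 5 3]

Answer: 6 4 0 2 1 7 5 3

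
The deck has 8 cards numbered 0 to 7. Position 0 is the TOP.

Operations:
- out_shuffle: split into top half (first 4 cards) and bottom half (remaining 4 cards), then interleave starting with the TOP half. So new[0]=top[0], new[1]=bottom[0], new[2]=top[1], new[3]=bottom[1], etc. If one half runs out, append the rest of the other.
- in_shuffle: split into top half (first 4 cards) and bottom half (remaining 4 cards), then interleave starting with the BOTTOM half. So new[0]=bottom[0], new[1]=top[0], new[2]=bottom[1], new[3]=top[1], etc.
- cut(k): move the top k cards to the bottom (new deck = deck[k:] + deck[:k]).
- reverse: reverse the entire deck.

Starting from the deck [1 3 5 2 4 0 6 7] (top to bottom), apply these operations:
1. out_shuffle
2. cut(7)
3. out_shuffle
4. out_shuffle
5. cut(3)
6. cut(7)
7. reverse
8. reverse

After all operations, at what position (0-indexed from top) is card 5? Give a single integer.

After op 1 (out_shuffle): [1 4 3 0 5 6 2 7]
After op 2 (cut(7)): [7 1 4 3 0 5 6 2]
After op 3 (out_shuffle): [7 0 1 5 4 6 3 2]
After op 4 (out_shuffle): [7 4 0 6 1 3 5 2]
After op 5 (cut(3)): [6 1 3 5 2 7 4 0]
After op 6 (cut(7)): [0 6 1 3 5 2 7 4]
After op 7 (reverse): [4 7 2 5 3 1 6 0]
After op 8 (reverse): [0 6 1 3 5 2 7 4]
Card 5 is at position 4.

Answer: 4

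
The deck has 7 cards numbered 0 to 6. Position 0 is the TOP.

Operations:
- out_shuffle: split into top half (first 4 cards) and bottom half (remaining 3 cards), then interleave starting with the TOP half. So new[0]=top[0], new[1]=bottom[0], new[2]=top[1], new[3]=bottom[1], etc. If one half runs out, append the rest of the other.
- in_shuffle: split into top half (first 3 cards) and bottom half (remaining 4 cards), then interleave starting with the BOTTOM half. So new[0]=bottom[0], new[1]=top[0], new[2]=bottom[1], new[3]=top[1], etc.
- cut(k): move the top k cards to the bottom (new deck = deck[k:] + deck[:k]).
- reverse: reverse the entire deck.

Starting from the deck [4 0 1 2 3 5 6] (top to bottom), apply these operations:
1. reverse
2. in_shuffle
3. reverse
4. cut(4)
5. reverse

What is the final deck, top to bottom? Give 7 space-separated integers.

Answer: 5 0 3 4 2 6 1

Derivation:
After op 1 (reverse): [6 5 3 2 1 0 4]
After op 2 (in_shuffle): [2 6 1 5 0 3 4]
After op 3 (reverse): [4 3 0 5 1 6 2]
After op 4 (cut(4)): [1 6 2 4 3 0 5]
After op 5 (reverse): [5 0 3 4 2 6 1]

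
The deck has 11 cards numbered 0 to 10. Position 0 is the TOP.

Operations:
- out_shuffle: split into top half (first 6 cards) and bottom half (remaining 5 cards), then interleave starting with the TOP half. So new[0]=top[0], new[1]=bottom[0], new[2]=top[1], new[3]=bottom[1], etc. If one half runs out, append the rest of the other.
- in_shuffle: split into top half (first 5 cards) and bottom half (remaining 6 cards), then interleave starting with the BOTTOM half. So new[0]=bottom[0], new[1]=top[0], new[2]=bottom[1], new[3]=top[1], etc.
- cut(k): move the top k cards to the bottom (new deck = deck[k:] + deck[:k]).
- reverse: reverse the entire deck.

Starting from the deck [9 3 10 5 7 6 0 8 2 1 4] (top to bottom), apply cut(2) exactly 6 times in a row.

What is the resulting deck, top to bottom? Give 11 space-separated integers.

After op 1 (cut(2)): [10 5 7 6 0 8 2 1 4 9 3]
After op 2 (cut(2)): [7 6 0 8 2 1 4 9 3 10 5]
After op 3 (cut(2)): [0 8 2 1 4 9 3 10 5 7 6]
After op 4 (cut(2)): [2 1 4 9 3 10 5 7 6 0 8]
After op 5 (cut(2)): [4 9 3 10 5 7 6 0 8 2 1]
After op 6 (cut(2)): [3 10 5 7 6 0 8 2 1 4 9]

Answer: 3 10 5 7 6 0 8 2 1 4 9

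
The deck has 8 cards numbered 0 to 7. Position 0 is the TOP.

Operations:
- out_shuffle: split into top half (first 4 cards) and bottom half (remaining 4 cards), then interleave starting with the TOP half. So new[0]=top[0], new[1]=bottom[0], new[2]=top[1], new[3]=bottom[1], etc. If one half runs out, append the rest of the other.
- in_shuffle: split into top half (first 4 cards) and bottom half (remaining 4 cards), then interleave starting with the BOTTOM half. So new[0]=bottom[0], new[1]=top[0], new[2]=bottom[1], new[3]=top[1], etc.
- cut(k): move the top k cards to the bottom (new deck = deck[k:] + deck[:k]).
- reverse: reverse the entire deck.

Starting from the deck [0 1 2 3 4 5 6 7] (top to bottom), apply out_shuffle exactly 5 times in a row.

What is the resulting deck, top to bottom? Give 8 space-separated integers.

After op 1 (out_shuffle): [0 4 1 5 2 6 3 7]
After op 2 (out_shuffle): [0 2 4 6 1 3 5 7]
After op 3 (out_shuffle): [0 1 2 3 4 5 6 7]
After op 4 (out_shuffle): [0 4 1 5 2 6 3 7]
After op 5 (out_shuffle): [0 2 4 6 1 3 5 7]

Answer: 0 2 4 6 1 3 5 7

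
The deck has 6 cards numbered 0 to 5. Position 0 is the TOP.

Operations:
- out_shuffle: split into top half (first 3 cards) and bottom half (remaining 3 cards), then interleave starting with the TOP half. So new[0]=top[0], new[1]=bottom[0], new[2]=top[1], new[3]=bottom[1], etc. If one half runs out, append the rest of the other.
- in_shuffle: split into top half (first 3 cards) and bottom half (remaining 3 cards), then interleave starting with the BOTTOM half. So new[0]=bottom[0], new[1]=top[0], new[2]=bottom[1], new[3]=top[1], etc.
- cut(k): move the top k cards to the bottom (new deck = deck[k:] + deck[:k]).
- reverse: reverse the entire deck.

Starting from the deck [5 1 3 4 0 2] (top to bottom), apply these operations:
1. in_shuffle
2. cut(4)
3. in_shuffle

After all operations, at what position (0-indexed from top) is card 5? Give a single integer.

After op 1 (in_shuffle): [4 5 0 1 2 3]
After op 2 (cut(4)): [2 3 4 5 0 1]
After op 3 (in_shuffle): [5 2 0 3 1 4]
Card 5 is at position 0.

Answer: 0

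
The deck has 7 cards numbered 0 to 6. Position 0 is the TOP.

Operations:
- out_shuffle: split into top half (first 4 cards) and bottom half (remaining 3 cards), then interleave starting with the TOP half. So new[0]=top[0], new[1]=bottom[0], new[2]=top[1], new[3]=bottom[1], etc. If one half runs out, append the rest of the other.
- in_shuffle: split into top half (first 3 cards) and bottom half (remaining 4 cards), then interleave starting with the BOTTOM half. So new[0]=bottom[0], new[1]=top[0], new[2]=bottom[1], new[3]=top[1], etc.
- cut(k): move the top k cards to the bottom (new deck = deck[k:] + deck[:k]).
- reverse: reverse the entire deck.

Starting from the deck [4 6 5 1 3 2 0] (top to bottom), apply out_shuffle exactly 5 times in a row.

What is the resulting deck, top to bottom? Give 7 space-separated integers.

After op 1 (out_shuffle): [4 3 6 2 5 0 1]
After op 2 (out_shuffle): [4 5 3 0 6 1 2]
After op 3 (out_shuffle): [4 6 5 1 3 2 0]
After op 4 (out_shuffle): [4 3 6 2 5 0 1]
After op 5 (out_shuffle): [4 5 3 0 6 1 2]

Answer: 4 5 3 0 6 1 2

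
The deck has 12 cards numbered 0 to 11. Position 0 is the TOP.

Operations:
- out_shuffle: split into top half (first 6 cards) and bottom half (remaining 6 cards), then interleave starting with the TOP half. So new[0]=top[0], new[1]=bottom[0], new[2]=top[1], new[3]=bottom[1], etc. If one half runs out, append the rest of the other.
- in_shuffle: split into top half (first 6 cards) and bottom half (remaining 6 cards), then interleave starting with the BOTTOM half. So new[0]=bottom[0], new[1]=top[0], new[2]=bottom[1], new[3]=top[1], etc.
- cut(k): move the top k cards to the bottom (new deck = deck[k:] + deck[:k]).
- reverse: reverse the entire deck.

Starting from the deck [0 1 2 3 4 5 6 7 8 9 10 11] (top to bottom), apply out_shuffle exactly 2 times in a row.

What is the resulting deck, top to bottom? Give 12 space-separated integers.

After op 1 (out_shuffle): [0 6 1 7 2 8 3 9 4 10 5 11]
After op 2 (out_shuffle): [0 3 6 9 1 4 7 10 2 5 8 11]

Answer: 0 3 6 9 1 4 7 10 2 5 8 11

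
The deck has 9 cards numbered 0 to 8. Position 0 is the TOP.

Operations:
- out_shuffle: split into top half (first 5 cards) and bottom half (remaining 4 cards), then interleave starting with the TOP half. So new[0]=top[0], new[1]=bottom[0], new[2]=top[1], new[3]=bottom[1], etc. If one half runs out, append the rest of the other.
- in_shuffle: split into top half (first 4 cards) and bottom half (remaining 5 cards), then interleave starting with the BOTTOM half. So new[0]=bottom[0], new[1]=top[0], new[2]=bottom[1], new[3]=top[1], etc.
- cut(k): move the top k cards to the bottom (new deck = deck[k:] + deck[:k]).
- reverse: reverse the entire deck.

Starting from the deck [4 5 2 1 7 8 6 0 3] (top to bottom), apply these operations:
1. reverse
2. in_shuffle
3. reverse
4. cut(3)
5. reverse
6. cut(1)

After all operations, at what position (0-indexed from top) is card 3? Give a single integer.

Answer: 3

Derivation:
After op 1 (reverse): [3 0 6 8 7 1 2 5 4]
After op 2 (in_shuffle): [7 3 1 0 2 6 5 8 4]
After op 3 (reverse): [4 8 5 6 2 0 1 3 7]
After op 4 (cut(3)): [6 2 0 1 3 7 4 8 5]
After op 5 (reverse): [5 8 4 7 3 1 0 2 6]
After op 6 (cut(1)): [8 4 7 3 1 0 2 6 5]
Card 3 is at position 3.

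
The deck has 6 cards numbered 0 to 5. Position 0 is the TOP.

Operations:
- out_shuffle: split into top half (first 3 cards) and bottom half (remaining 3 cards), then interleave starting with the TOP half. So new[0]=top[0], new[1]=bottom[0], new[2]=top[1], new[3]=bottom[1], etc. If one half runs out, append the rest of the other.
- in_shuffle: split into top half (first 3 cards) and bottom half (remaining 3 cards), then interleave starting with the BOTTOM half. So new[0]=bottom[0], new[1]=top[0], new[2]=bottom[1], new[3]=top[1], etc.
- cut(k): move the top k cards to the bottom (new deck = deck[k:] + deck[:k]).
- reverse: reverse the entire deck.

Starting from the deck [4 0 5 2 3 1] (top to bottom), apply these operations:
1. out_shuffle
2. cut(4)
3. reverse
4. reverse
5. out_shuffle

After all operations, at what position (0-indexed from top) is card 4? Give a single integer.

After op 1 (out_shuffle): [4 2 0 3 5 1]
After op 2 (cut(4)): [5 1 4 2 0 3]
After op 3 (reverse): [3 0 2 4 1 5]
After op 4 (reverse): [5 1 4 2 0 3]
After op 5 (out_shuffle): [5 2 1 0 4 3]
Card 4 is at position 4.

Answer: 4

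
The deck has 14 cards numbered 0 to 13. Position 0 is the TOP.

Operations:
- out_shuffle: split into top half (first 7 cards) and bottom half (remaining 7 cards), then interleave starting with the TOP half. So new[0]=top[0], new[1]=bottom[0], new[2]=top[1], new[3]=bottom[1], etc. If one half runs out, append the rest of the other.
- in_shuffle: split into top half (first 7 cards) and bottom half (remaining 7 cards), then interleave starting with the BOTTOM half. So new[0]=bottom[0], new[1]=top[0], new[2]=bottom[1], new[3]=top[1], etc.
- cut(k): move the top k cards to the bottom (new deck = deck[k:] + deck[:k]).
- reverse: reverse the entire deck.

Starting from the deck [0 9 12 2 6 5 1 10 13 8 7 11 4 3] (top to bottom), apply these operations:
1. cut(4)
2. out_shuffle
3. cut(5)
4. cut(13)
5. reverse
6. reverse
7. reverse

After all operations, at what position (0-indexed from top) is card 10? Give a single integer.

Answer: 11

Derivation:
After op 1 (cut(4)): [6 5 1 10 13 8 7 11 4 3 0 9 12 2]
After op 2 (out_shuffle): [6 11 5 4 1 3 10 0 13 9 8 12 7 2]
After op 3 (cut(5)): [3 10 0 13 9 8 12 7 2 6 11 5 4 1]
After op 4 (cut(13)): [1 3 10 0 13 9 8 12 7 2 6 11 5 4]
After op 5 (reverse): [4 5 11 6 2 7 12 8 9 13 0 10 3 1]
After op 6 (reverse): [1 3 10 0 13 9 8 12 7 2 6 11 5 4]
After op 7 (reverse): [4 5 11 6 2 7 12 8 9 13 0 10 3 1]
Card 10 is at position 11.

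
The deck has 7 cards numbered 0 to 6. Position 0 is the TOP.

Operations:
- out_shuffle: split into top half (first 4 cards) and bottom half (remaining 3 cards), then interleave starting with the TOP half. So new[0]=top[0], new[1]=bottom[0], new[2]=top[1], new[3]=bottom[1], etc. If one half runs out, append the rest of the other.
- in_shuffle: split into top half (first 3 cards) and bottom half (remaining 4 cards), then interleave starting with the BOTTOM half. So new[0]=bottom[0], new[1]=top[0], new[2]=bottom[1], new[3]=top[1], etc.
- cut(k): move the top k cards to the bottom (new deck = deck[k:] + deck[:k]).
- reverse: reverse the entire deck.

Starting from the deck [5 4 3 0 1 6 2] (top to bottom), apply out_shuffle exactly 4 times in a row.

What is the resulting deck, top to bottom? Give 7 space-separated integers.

Answer: 5 1 4 6 3 2 0

Derivation:
After op 1 (out_shuffle): [5 1 4 6 3 2 0]
After op 2 (out_shuffle): [5 3 1 2 4 0 6]
After op 3 (out_shuffle): [5 4 3 0 1 6 2]
After op 4 (out_shuffle): [5 1 4 6 3 2 0]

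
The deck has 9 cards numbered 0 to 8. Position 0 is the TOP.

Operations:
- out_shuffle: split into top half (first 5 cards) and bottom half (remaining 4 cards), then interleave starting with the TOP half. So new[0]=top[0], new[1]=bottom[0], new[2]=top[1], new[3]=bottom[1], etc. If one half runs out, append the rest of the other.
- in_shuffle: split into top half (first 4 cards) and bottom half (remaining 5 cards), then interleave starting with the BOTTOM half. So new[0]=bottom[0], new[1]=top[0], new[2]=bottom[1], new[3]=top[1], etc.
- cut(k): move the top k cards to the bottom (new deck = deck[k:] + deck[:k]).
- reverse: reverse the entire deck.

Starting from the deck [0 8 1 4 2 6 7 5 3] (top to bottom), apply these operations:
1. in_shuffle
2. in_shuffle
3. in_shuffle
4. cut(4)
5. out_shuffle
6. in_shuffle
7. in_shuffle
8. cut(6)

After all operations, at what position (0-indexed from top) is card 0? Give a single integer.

Answer: 3

Derivation:
After op 1 (in_shuffle): [2 0 6 8 7 1 5 4 3]
After op 2 (in_shuffle): [7 2 1 0 5 6 4 8 3]
After op 3 (in_shuffle): [5 7 6 2 4 1 8 0 3]
After op 4 (cut(4)): [4 1 8 0 3 5 7 6 2]
After op 5 (out_shuffle): [4 5 1 7 8 6 0 2 3]
After op 6 (in_shuffle): [8 4 6 5 0 1 2 7 3]
After op 7 (in_shuffle): [0 8 1 4 2 6 7 5 3]
After op 8 (cut(6)): [7 5 3 0 8 1 4 2 6]
Card 0 is at position 3.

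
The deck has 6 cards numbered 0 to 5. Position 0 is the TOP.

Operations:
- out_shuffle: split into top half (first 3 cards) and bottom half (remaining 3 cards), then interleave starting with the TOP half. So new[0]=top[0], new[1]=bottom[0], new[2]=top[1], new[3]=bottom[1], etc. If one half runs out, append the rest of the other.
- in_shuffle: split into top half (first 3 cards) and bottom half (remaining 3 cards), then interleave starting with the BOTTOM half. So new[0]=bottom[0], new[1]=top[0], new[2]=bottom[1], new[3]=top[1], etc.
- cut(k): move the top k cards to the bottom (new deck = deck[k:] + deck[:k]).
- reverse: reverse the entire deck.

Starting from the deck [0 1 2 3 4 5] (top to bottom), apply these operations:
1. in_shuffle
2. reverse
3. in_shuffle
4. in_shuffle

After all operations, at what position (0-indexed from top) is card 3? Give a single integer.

Answer: 2

Derivation:
After op 1 (in_shuffle): [3 0 4 1 5 2]
After op 2 (reverse): [2 5 1 4 0 3]
After op 3 (in_shuffle): [4 2 0 5 3 1]
After op 4 (in_shuffle): [5 4 3 2 1 0]
Card 3 is at position 2.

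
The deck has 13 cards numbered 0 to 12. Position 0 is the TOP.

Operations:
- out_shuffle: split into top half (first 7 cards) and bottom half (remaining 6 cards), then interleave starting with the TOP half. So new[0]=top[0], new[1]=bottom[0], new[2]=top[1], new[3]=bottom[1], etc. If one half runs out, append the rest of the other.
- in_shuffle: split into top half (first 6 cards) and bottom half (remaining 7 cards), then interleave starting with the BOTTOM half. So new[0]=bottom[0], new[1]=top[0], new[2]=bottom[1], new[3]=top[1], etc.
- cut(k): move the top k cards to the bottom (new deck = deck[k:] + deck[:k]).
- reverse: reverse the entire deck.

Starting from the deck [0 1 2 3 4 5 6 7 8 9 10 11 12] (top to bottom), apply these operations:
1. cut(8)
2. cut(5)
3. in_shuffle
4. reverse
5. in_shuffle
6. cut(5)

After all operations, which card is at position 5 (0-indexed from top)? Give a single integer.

After op 1 (cut(8)): [8 9 10 11 12 0 1 2 3 4 5 6 7]
After op 2 (cut(5)): [0 1 2 3 4 5 6 7 8 9 10 11 12]
After op 3 (in_shuffle): [6 0 7 1 8 2 9 3 10 4 11 5 12]
After op 4 (reverse): [12 5 11 4 10 3 9 2 8 1 7 0 6]
After op 5 (in_shuffle): [9 12 2 5 8 11 1 4 7 10 0 3 6]
After op 6 (cut(5)): [11 1 4 7 10 0 3 6 9 12 2 5 8]
Position 5: card 0.

Answer: 0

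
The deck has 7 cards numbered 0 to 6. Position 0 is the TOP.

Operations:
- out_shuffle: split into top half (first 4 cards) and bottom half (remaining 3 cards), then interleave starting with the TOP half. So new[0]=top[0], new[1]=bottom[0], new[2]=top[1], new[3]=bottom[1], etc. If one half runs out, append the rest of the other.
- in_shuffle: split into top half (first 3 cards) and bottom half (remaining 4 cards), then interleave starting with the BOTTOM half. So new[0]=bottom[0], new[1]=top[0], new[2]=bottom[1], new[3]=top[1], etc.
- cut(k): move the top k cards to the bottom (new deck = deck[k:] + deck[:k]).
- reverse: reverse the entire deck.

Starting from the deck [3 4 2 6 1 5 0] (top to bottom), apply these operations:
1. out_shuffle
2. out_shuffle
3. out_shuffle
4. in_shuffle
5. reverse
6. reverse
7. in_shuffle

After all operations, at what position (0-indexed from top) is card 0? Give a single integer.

Answer: 6

Derivation:
After op 1 (out_shuffle): [3 1 4 5 2 0 6]
After op 2 (out_shuffle): [3 2 1 0 4 6 5]
After op 3 (out_shuffle): [3 4 2 6 1 5 0]
After op 4 (in_shuffle): [6 3 1 4 5 2 0]
After op 5 (reverse): [0 2 5 4 1 3 6]
After op 6 (reverse): [6 3 1 4 5 2 0]
After op 7 (in_shuffle): [4 6 5 3 2 1 0]
Card 0 is at position 6.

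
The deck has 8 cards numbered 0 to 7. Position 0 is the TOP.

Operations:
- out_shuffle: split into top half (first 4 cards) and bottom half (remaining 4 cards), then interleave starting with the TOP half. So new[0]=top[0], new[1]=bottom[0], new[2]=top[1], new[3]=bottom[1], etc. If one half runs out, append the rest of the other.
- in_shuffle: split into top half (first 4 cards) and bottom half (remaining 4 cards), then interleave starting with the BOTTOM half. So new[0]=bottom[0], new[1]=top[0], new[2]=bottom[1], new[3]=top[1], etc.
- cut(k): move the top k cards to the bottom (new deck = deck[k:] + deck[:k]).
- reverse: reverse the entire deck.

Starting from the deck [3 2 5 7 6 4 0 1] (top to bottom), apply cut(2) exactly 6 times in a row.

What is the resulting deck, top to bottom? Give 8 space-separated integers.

After op 1 (cut(2)): [5 7 6 4 0 1 3 2]
After op 2 (cut(2)): [6 4 0 1 3 2 5 7]
After op 3 (cut(2)): [0 1 3 2 5 7 6 4]
After op 4 (cut(2)): [3 2 5 7 6 4 0 1]
After op 5 (cut(2)): [5 7 6 4 0 1 3 2]
After op 6 (cut(2)): [6 4 0 1 3 2 5 7]

Answer: 6 4 0 1 3 2 5 7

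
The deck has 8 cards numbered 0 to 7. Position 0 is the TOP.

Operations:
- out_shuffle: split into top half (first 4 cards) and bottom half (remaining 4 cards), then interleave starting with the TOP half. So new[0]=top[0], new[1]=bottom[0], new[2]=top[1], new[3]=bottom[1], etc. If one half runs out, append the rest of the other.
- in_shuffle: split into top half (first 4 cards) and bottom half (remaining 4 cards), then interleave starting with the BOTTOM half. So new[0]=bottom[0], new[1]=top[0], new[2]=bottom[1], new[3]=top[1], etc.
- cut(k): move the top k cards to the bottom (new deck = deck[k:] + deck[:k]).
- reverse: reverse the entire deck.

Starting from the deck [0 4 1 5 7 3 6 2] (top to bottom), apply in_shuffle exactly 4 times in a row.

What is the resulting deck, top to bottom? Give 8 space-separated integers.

After op 1 (in_shuffle): [7 0 3 4 6 1 2 5]
After op 2 (in_shuffle): [6 7 1 0 2 3 5 4]
After op 3 (in_shuffle): [2 6 3 7 5 1 4 0]
After op 4 (in_shuffle): [5 2 1 6 4 3 0 7]

Answer: 5 2 1 6 4 3 0 7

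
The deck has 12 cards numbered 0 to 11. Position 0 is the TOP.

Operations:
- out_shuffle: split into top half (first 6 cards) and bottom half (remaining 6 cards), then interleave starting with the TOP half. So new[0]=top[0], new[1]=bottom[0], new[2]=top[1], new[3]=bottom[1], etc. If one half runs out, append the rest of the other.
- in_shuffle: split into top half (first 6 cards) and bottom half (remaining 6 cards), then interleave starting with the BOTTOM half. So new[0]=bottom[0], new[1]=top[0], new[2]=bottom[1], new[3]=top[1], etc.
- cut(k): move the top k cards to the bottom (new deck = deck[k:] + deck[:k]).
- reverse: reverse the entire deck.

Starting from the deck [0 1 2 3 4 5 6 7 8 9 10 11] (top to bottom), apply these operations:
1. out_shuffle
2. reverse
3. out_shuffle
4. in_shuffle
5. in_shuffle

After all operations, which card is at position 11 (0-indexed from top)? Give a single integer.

After op 1 (out_shuffle): [0 6 1 7 2 8 3 9 4 10 5 11]
After op 2 (reverse): [11 5 10 4 9 3 8 2 7 1 6 0]
After op 3 (out_shuffle): [11 8 5 2 10 7 4 1 9 6 3 0]
After op 4 (in_shuffle): [4 11 1 8 9 5 6 2 3 10 0 7]
After op 5 (in_shuffle): [6 4 2 11 3 1 10 8 0 9 7 5]
Position 11: card 5.

Answer: 5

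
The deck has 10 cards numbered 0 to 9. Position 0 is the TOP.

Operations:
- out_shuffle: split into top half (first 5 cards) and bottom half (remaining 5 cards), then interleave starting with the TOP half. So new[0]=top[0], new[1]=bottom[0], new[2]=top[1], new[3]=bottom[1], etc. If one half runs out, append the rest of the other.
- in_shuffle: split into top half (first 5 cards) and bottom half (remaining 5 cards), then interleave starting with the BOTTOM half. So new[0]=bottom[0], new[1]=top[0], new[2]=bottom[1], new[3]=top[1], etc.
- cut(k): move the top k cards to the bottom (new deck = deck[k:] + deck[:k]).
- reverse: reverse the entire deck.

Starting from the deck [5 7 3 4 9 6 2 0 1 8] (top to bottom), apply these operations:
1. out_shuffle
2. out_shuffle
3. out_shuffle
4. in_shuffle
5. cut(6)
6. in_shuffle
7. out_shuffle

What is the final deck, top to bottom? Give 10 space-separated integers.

Answer: 5 8 7 3 4 6 2 0 1 9

Derivation:
After op 1 (out_shuffle): [5 6 7 2 3 0 4 1 9 8]
After op 2 (out_shuffle): [5 0 6 4 7 1 2 9 3 8]
After op 3 (out_shuffle): [5 1 0 2 6 9 4 3 7 8]
After op 4 (in_shuffle): [9 5 4 1 3 0 7 2 8 6]
After op 5 (cut(6)): [7 2 8 6 9 5 4 1 3 0]
After op 6 (in_shuffle): [5 7 4 2 1 8 3 6 0 9]
After op 7 (out_shuffle): [5 8 7 3 4 6 2 0 1 9]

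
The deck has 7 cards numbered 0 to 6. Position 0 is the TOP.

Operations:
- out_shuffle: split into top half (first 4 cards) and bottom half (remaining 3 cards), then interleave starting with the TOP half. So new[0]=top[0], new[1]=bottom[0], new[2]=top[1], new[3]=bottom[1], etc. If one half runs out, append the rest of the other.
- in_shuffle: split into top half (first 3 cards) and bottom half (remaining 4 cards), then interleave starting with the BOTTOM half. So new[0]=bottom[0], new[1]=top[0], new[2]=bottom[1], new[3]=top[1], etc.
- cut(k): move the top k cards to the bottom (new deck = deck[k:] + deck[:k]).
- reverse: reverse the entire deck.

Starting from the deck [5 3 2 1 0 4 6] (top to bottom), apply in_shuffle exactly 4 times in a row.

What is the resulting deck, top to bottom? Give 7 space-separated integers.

Answer: 1 5 0 3 4 2 6

Derivation:
After op 1 (in_shuffle): [1 5 0 3 4 2 6]
After op 2 (in_shuffle): [3 1 4 5 2 0 6]
After op 3 (in_shuffle): [5 3 2 1 0 4 6]
After op 4 (in_shuffle): [1 5 0 3 4 2 6]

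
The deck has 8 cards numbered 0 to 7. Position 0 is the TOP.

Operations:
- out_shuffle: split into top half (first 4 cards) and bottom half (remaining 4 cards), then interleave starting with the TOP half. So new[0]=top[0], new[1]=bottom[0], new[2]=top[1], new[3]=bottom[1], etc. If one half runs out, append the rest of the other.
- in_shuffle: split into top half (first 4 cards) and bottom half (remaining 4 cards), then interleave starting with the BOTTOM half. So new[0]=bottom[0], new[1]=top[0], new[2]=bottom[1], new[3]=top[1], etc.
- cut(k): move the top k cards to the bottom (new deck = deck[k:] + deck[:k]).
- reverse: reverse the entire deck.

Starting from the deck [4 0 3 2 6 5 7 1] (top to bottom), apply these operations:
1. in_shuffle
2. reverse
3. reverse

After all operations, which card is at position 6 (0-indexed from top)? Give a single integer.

Answer: 1

Derivation:
After op 1 (in_shuffle): [6 4 5 0 7 3 1 2]
After op 2 (reverse): [2 1 3 7 0 5 4 6]
After op 3 (reverse): [6 4 5 0 7 3 1 2]
Position 6: card 1.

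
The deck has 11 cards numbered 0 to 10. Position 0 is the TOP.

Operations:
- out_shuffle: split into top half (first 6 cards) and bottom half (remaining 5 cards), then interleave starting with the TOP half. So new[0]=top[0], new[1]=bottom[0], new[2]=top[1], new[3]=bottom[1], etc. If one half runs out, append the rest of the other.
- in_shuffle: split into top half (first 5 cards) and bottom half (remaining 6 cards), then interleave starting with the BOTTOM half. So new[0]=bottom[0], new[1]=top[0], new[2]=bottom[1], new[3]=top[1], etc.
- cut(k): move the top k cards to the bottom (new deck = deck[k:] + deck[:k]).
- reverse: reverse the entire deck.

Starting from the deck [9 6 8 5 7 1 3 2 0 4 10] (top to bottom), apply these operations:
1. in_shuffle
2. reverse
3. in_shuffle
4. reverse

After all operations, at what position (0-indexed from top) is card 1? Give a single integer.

Answer: 0

Derivation:
After op 1 (in_shuffle): [1 9 3 6 2 8 0 5 4 7 10]
After op 2 (reverse): [10 7 4 5 0 8 2 6 3 9 1]
After op 3 (in_shuffle): [8 10 2 7 6 4 3 5 9 0 1]
After op 4 (reverse): [1 0 9 5 3 4 6 7 2 10 8]
Card 1 is at position 0.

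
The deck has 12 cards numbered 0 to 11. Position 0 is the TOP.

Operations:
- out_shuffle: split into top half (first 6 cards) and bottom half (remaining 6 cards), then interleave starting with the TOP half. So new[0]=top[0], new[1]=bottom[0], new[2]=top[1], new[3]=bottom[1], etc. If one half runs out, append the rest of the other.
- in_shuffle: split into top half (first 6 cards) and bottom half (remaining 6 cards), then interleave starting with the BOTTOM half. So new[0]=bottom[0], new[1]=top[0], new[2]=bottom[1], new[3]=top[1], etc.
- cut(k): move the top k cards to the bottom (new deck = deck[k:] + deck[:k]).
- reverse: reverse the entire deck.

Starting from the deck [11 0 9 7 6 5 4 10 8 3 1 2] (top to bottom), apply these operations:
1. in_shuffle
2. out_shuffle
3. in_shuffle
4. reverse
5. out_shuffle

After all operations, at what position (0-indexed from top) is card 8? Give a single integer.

Answer: 3

Derivation:
After op 1 (in_shuffle): [4 11 10 0 8 9 3 7 1 6 2 5]
After op 2 (out_shuffle): [4 3 11 7 10 1 0 6 8 2 9 5]
After op 3 (in_shuffle): [0 4 6 3 8 11 2 7 9 10 5 1]
After op 4 (reverse): [1 5 10 9 7 2 11 8 3 6 4 0]
After op 5 (out_shuffle): [1 11 5 8 10 3 9 6 7 4 2 0]
Card 8 is at position 3.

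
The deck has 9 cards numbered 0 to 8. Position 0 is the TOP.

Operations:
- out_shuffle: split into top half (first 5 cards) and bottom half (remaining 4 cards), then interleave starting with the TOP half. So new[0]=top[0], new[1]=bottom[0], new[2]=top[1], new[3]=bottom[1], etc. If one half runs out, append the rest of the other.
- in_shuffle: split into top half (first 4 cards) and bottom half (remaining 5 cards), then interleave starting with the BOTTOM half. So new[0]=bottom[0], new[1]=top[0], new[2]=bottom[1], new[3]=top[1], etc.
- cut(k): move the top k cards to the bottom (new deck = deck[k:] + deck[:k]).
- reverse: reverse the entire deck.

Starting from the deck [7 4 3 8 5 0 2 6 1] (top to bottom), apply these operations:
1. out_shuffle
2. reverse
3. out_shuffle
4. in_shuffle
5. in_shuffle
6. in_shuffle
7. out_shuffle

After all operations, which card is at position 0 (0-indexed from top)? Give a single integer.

Answer: 7

Derivation:
After op 1 (out_shuffle): [7 0 4 2 3 6 8 1 5]
After op 2 (reverse): [5 1 8 6 3 2 4 0 7]
After op 3 (out_shuffle): [5 2 1 4 8 0 6 7 3]
After op 4 (in_shuffle): [8 5 0 2 6 1 7 4 3]
After op 5 (in_shuffle): [6 8 1 5 7 0 4 2 3]
After op 6 (in_shuffle): [7 6 0 8 4 1 2 5 3]
After op 7 (out_shuffle): [7 1 6 2 0 5 8 3 4]
Position 0: card 7.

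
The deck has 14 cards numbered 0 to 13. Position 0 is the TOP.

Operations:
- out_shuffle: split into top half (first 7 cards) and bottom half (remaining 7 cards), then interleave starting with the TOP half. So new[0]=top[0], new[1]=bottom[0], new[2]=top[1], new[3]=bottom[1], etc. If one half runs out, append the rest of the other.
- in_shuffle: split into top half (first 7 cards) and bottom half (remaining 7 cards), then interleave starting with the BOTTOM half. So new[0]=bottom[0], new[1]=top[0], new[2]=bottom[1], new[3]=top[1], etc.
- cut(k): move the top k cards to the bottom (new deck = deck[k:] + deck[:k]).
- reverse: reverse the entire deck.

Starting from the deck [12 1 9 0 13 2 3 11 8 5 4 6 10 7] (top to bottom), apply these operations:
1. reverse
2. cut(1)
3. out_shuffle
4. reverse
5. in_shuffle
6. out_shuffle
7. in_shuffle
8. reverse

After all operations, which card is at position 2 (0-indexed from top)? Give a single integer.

Answer: 1

Derivation:
After op 1 (reverse): [7 10 6 4 5 8 11 3 2 13 0 9 1 12]
After op 2 (cut(1)): [10 6 4 5 8 11 3 2 13 0 9 1 12 7]
After op 3 (out_shuffle): [10 2 6 13 4 0 5 9 8 1 11 12 3 7]
After op 4 (reverse): [7 3 12 11 1 8 9 5 0 4 13 6 2 10]
After op 5 (in_shuffle): [5 7 0 3 4 12 13 11 6 1 2 8 10 9]
After op 6 (out_shuffle): [5 11 7 6 0 1 3 2 4 8 12 10 13 9]
After op 7 (in_shuffle): [2 5 4 11 8 7 12 6 10 0 13 1 9 3]
After op 8 (reverse): [3 9 1 13 0 10 6 12 7 8 11 4 5 2]
Position 2: card 1.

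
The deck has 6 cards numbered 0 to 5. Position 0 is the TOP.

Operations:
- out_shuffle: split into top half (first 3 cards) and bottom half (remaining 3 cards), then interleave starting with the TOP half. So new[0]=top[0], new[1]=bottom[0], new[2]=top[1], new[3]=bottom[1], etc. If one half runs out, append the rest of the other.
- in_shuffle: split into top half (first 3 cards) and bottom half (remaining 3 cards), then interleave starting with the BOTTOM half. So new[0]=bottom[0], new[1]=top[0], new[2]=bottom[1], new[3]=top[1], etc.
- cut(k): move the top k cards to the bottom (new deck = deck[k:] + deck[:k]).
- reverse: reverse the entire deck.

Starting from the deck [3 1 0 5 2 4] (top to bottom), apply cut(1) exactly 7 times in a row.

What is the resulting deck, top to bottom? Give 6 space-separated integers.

Answer: 1 0 5 2 4 3

Derivation:
After op 1 (cut(1)): [1 0 5 2 4 3]
After op 2 (cut(1)): [0 5 2 4 3 1]
After op 3 (cut(1)): [5 2 4 3 1 0]
After op 4 (cut(1)): [2 4 3 1 0 5]
After op 5 (cut(1)): [4 3 1 0 5 2]
After op 6 (cut(1)): [3 1 0 5 2 4]
After op 7 (cut(1)): [1 0 5 2 4 3]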